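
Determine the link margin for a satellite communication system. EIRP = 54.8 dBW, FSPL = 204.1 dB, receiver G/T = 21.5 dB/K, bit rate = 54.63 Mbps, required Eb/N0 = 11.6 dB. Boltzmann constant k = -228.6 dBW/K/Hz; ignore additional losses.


C/N0 = EIRP - FSPL + G/T - k = 54.8 - 204.1 + 21.5 - (-228.6)
C/N0 = 100.8000 dB-Hz
R_b = 54.63 Mbps = 5.463e+07 bps -> 10*log10(R_b) = 77.3743 dB-Hz
Eb/N0 = C/N0 - 10*log10(R_b) = 100.8000 - 77.3743 = 23.4257 dB
Margin = Eb/N0 - Eb/N0_req = 23.4257 - 11.6 = 11.8257 dB (link closes)

11.8257 dB


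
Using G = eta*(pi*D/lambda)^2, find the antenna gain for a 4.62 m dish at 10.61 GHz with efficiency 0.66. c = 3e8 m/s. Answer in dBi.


lambda = c/f = 3e8 / 1.061e+10 = 0.02827521 m
G = eta*(pi*D/lambda)^2 = 0.66*(pi*4.62/0.02827521)^2
G = 173906.5303 (linear)
G = 10*log10(173906.5303) = 52.4032 dBi

52.4032 dBi


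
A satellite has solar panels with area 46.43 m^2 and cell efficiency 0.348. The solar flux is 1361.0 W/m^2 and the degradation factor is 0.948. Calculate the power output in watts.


P = area * eta * S * degradation
P = 46.43 * 0.348 * 1361.0 * 0.948
P = 20847.0395 W

20847.0395 W


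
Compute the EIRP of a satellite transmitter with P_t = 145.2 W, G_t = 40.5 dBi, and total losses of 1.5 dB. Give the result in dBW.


Pt = 145.2 W = 21.6197 dBW
EIRP = Pt_dBW + Gt - losses = 21.6197 + 40.5 - 1.5 = 60.6197 dBW

60.6197 dBW


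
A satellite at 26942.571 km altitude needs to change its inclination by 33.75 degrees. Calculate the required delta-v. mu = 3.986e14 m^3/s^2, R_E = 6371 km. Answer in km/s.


r = 33313.5710 km = 3.3313571e+07 m
V = sqrt(mu/r) = 3459.0597 m/s
di = 33.75 deg = 0.5890486 rad
dV = 2*V*sin(di/2) = 2*3459.0597*sin(0.2945243)
dV = 2008.2240 m/s = 2.0082 km/s

2.0082 km/s


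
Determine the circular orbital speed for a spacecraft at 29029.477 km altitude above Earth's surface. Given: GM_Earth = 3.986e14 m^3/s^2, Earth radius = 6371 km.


r = R_E + alt = 6371.0 + 29029.477 = 35400.4770 km = 3.5400477e+07 m
v = sqrt(mu/r) = sqrt(3.986e14 / 3.5400477e+07) = 3355.5529 m/s = 3.3556 km/s

3.3556 km/s


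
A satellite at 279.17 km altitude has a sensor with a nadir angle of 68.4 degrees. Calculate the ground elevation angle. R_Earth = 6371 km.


r = R_E + alt = 6650.1700 km
Law of sines in the satellite / Earth-center / ground-point triangle:
  sin(nadir)/R_E = sin(90 + el)/r  =>  cos(el) = (r/R_E)*sin(nadir)
cos(el) = (6650.1700 / 6371.0000) * sin(68.4 deg) = 0.9705182
el = arccos(0.9705182) = 13.9472 deg
(Earth-central angle = 90 - nadir - el = 7.6528 deg)

13.9472 degrees


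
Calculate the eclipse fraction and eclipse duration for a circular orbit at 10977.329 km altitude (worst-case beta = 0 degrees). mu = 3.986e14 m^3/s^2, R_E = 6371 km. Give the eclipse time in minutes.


r = 17348.3290 km
T = 379.0063 min
Eclipse fraction = arcsin(R_E/r)/pi = arcsin(6371.0000/17348.3290)/pi
= arcsin(0.36724)/pi = 0.1196972
Eclipse duration = 0.1196972 * 379.0063 = 45.3660 min

45.3660 minutes


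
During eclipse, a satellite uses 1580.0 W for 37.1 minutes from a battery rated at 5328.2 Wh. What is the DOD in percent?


E_used = P * t / 60 = 1580.0 * 37.1 / 60 = 976.9667 Wh
DOD = E_used / E_total * 100 = 976.9667 / 5328.2 * 100
DOD = 18.3358 %

18.3358 %


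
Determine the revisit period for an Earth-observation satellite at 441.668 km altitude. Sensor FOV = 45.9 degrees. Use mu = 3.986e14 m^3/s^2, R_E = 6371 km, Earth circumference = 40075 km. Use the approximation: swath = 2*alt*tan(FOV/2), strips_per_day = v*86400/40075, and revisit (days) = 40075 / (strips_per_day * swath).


swath = 2*441.668*tan(0.4005531) = 374.0445 km
v = sqrt(mu/r) = 7649.0946 m/s = 7.6491 km/s
strips/day = v*86400/40075 = 7.6491*86400/40075 = 16.4911
coverage/day = strips * swath = 16.4911 * 374.0445 = 6168.4137 km
revisit = 40075 / 6168.4137 = 6.4968 days

6.4968 days


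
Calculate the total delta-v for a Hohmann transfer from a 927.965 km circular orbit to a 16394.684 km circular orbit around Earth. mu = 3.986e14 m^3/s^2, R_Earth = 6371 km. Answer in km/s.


r1 = 7298.9650 km = 7.298965e+06 m
r2 = 22765.6840 km = 2.2765684e+07 m
dv1 = sqrt(mu/r1)*(sqrt(2*r2/(r1+r2)) - 1) = 1704.3259 m/s
dv2 = sqrt(mu/r2)*(1 - sqrt(2*r1/(r1+r2))) = 1268.6325 m/s
total dv = |dv1| + |dv2| = 1704.3259 + 1268.6325 = 2972.9584 m/s = 2.9730 km/s

2.9730 km/s


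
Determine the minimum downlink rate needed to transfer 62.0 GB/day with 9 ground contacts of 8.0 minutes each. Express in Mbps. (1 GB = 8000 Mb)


total contact time = 9 * 8.0 * 60 = 4320.0000 s
data = 62.0 GB = 496000.0000 Mb
rate = 496000.0000 / 4320.0000 = 114.8148 Mbps

114.8148 Mbps


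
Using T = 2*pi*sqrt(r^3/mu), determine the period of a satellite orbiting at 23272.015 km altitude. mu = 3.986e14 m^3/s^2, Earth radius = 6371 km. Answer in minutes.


r = 29643.0150 km = 2.9643015e+07 m
T = 2*pi*sqrt(r^3/mu) = 2*pi*sqrt(2.6047564e+22 / 3.986e14)
T = 50791.9378 s = 846.5323 min

846.5323 minutes


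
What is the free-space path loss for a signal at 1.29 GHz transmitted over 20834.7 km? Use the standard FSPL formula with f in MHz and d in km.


f = 1.29 GHz = 1290.0000 MHz
d = 20834.7 km
FSPL = 32.44 + 20*log10(1290.0000) + 20*log10(20834.7)
FSPL = 32.44 + 62.2118 + 86.3757
FSPL = 181.0275 dB

181.0275 dB


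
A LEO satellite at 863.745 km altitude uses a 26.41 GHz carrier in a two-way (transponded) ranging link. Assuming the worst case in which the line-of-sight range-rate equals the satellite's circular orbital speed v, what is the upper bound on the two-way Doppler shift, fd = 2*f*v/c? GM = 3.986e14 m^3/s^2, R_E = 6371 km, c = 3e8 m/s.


r = 7.234745e+06 m
v = sqrt(mu/r) = 7422.6167 m/s (worst-case radial velocity)
f = 26.41 GHz = 2.641e+10 Hz
fd = 2*f*v/c = 2*2.641e+10*7422.6167/3.0e+08
fd = 1.3068754e+06 Hz

1.3069e+06 Hz


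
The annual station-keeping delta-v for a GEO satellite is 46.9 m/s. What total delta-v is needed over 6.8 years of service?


dV = rate * years = 46.9 * 6.8
dV = 318.9200 m/s

318.9200 m/s


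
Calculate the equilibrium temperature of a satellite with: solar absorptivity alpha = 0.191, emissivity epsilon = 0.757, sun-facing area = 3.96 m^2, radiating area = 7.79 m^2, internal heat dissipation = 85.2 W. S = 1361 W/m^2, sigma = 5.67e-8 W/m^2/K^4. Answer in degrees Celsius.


Numerator = alpha*S*A_sun + Q_int = 0.191*1361*3.96 + 85.2 = 1114.6060 W
Denominator = eps*sigma*A_rad = 0.757*5.67e-8*7.79 = 3.343616e-07 W/K^4
T^4 = 3.3335346e+09 K^4
T = 240.2848 K = -32.8652 C

-32.8652 degrees Celsius


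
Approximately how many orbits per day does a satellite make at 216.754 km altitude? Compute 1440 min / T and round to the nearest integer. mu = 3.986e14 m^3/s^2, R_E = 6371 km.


r = 6.587754e+06 m
T = 2*pi*sqrt(r^3/mu) = 5321.2943 s = 88.6882 min
revs/day = 1440 / 88.6882 = 16.2367
Rounded: 16 revolutions per day

16 revolutions per day


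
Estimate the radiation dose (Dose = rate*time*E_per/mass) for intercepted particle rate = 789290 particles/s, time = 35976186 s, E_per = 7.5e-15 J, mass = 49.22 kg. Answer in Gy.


Total energy deposited = rate * time * E_per
  = 789290 * 35976186 * 7.5e-15 = 0.2129673 J
Dose = E_total / mass = 0.2129673 / 49.22
Dose = 0.004326845 Gy

0.0043 Gy


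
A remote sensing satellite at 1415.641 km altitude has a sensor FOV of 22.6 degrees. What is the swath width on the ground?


FOV = 22.6 deg = 0.3944444 rad
swath = 2 * alt * tan(FOV/2) = 2 * 1415.641 * tan(0.1972222)
swath = 2 * 1415.641 * 0.1998197
swath = 565.7460 km

565.7460 km


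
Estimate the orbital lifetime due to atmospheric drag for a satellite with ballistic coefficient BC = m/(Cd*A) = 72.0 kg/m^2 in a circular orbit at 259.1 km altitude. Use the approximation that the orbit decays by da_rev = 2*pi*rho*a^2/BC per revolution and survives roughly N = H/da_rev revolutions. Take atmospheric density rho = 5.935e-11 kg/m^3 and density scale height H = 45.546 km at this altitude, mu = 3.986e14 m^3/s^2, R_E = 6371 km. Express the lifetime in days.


a = R_E + alt = 6630.1000 km = 6.6301e+06 m
da_rev = 2*pi*rho*a^2/BC = 2*pi*5.935e-11*(6.6301e+06)^2/72.0 = 227.671282 m per revolution
N = H/da_rev = 45546.0000 m / 227.671282 m = 200.0516 revolutions
P = 2*pi*sqrt(a^3/mu) = 5372.6845 s
lifetime = N*P = 200.0516 * 5372.6845 = 1.074814e+06 s = 12.4400 days

12.4400 days


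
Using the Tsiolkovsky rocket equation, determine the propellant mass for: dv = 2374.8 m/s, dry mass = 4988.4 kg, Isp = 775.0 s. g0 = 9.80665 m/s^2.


ve = Isp * g0 = 775.0 * 9.80665 = 7600.153750 m/s
mass ratio = exp(dv/ve) = exp(2374.8/7600.153750) = 1.36679333
m_prop = m_dry * (mr - 1) = 4988.4 * (1.36679333 - 1)
m_prop = 1829.7119 kg

1829.7119 kg


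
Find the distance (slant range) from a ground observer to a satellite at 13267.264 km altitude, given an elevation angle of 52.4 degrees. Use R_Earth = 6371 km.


h = 13267.264 km, el = 52.4 deg
d = -R_E*sin(el) + sqrt((R_E*sin(el))^2 + 2*R_E*h + h^2)
d = -6371.0000*sin(0.9145525) + sqrt((6371.0000*0.7922896)^2 + 2*6371.0000*13267.264 + 13267.264^2)
d = 14202.0193 km

14202.0193 km


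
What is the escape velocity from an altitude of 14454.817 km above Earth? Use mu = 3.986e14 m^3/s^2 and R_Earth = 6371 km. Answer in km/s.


r = 6371.0 + 14454.817 = 20825.8170 km = 2.0825817e+07 m
v_esc = sqrt(2*mu/r) = sqrt(2*3.986e14 / 2.0825817e+07)
v_esc = 6187.0357 m/s = 6.1870 km/s

6.1870 km/s


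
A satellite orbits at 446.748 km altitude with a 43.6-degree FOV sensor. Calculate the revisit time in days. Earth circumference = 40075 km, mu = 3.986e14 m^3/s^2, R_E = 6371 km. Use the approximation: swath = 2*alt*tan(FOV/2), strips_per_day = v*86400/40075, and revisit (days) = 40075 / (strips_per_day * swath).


swath = 2*446.748*tan(0.3804818) = 357.3729 km
v = sqrt(mu/r) = 7646.2444 m/s = 7.6462 km/s
strips/day = v*86400/40075 = 7.6462*86400/40075 = 16.4850
coverage/day = strips * swath = 16.4850 * 357.3729 = 5891.2846 km
revisit = 40075 / 5891.2846 = 6.8024 days

6.8024 days


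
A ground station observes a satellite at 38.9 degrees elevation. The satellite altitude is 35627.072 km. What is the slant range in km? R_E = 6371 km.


h = 35627.072 km, el = 38.9 deg
d = -R_E*sin(el) + sqrt((R_E*sin(el))^2 + 2*R_E*h + h^2)
d = -6371.0000*sin(0.6789331) + sqrt((6371.0000*0.6279631)^2 + 2*6371.0000*35627.072 + 35627.072^2)
d = 37703.6168 km

37703.6168 km


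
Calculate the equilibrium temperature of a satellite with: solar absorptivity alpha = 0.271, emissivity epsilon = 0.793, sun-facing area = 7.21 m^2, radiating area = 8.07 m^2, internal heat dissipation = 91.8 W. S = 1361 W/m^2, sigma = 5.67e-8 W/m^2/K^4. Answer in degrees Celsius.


Numerator = alpha*S*A_sun + Q_int = 0.271*1361*7.21 + 91.8 = 2751.0715 W
Denominator = eps*sigma*A_rad = 0.793*5.67e-8*8.07 = 3.6285222e-07 W/K^4
T^4 = 7.5817961e+09 K^4
T = 295.0822 K = 21.9322 C

21.9322 degrees Celsius


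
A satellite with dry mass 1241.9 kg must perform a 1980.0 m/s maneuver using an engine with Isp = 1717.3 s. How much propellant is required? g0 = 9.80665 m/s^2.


ve = Isp * g0 = 1717.3 * 9.80665 = 16840.960045 m/s
mass ratio = exp(dv/ve) = exp(1980.0/16840.960045) = 1.12476092
m_prop = m_dry * (mr - 1) = 1241.9 * (1.12476092 - 1)
m_prop = 154.9406 kg

154.9406 kg


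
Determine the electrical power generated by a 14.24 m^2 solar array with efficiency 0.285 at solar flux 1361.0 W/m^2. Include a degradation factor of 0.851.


P = area * eta * S * degradation
P = 14.24 * 0.285 * 1361.0 * 0.851
P = 4700.4835 W

4700.4835 W


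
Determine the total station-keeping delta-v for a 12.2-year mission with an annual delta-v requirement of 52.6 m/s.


dV = rate * years = 52.6 * 12.2
dV = 641.7200 m/s

641.7200 m/s


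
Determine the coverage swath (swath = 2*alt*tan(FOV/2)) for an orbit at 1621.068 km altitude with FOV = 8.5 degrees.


FOV = 8.5 deg = 0.148353 rad
swath = 2 * alt * tan(FOV/2) = 2 * 1621.068 * tan(0.07417649)
swath = 2 * 1621.068 * 0.07431284
swath = 240.9323 km

240.9323 km


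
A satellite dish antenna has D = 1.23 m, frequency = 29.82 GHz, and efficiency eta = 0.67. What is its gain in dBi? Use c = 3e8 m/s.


lambda = c/f = 3e8 / 2.982e+10 = 0.01006036 m
G = eta*(pi*D/lambda)^2 = 0.67*(pi*1.23/0.01006036)^2
G = 98845.6450 (linear)
G = 10*log10(98845.6450) = 49.9496 dBi

49.9496 dBi


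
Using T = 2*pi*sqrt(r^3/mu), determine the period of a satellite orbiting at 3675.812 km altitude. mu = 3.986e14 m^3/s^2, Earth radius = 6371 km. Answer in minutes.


r = 10046.8120 km = 1.0046812e+07 m
T = 2*pi*sqrt(r^3/mu) = 2*pi*sqrt(1.0141094e+21 / 3.986e14)
T = 10021.9824 s = 167.0330 min

167.0330 minutes


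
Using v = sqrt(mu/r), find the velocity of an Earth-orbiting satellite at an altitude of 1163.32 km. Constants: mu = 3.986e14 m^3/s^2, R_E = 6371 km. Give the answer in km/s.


r = R_E + alt = 6371.0 + 1163.32 = 7534.3200 km = 7.53432e+06 m
v = sqrt(mu/r) = sqrt(3.986e14 / 7.53432e+06) = 7273.5531 m/s = 7.2736 km/s

7.2736 km/s


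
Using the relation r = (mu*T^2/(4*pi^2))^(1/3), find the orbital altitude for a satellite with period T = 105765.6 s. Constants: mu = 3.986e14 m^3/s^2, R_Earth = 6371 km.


T = 105765.6 s
r = (mu*T^2/(4*pi^2))^(1/3) = (3.986e14 * 105765.6^2 / (4*pi^2))^(1/3)
r = 4.8338015e+07 m = 48338.0149 km
alt = r - R_E = 48338.0149 - 6371 = 41967.0149 km

41967.0149 km


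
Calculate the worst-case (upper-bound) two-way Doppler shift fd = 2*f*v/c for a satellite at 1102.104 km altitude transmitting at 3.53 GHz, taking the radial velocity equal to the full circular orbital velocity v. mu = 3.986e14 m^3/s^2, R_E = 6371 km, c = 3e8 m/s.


r = 7.473104e+06 m
v = sqrt(mu/r) = 7303.2831 m/s (worst-case radial velocity)
f = 3.53 GHz = 3.53e+09 Hz
fd = 2*f*v/c = 2*3.53e+09*7303.2831/3.0e+08
fd = 171870.5950 Hz

171870.5950 Hz


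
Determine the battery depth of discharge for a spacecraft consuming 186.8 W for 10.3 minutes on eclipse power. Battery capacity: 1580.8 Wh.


E_used = P * t / 60 = 186.8 * 10.3 / 60 = 32.0673 Wh
DOD = E_used / E_total * 100 = 32.0673 / 1580.8 * 100
DOD = 2.0286 %

2.0286 %


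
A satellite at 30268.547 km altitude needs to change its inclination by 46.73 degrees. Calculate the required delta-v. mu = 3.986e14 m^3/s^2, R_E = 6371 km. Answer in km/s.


r = 36639.5470 km = 3.6639547e+07 m
V = sqrt(mu/r) = 3298.3262 m/s
di = 46.73 deg = 0.8155924 rad
dV = 2*V*sin(di/2) = 2*3298.3262*sin(0.4077962)
dV = 2616.1478 m/s = 2.6161 km/s

2.6161 km/s


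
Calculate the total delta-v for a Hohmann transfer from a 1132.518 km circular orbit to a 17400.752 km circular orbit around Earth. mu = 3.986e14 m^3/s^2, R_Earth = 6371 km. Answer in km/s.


r1 = 7503.5180 km = 7.503518e+06 m
r2 = 23771.7520 km = 2.3771752e+07 m
dv1 = sqrt(mu/r1)*(sqrt(2*r2/(r1+r2)) - 1) = 1697.8400 m/s
dv2 = sqrt(mu/r2)*(1 - sqrt(2*r1/(r1+r2))) = 1258.3362 m/s
total dv = |dv1| + |dv2| = 1697.8400 + 1258.3362 = 2956.1762 m/s = 2.9562 km/s

2.9562 km/s


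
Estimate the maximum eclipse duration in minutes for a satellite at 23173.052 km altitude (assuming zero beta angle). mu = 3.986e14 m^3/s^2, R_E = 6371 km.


r = 29544.0520 km
T = 842.2966 min
Eclipse fraction = arcsin(R_E/r)/pi = arcsin(6371.0000/29544.0520)/pi
= arcsin(0.2156441)/pi = 0.06918509
Eclipse duration = 0.06918509 * 842.2966 = 58.2744 min

58.2744 minutes


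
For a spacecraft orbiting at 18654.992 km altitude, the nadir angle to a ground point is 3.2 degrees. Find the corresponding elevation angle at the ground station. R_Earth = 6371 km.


r = R_E + alt = 25025.9920 km
Law of sines in the satellite / Earth-center / ground-point triangle:
  sin(nadir)/R_E = sin(90 + el)/r  =>  cos(el) = (r/R_E)*sin(nadir)
cos(el) = (25025.9920 / 6371.0000) * sin(3.2 deg) = 0.219273
el = arccos(0.219273) = 77.3337 deg
(Earth-central angle = 90 - nadir - el = 9.4663 deg)

77.3337 degrees


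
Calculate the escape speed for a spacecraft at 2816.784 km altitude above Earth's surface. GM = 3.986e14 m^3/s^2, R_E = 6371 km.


r = 6371.0 + 2816.784 = 9187.7840 km = 9.187784e+06 m
v_esc = sqrt(2*mu/r) = sqrt(2*3.986e14 / 9.187784e+06)
v_esc = 9314.9013 m/s = 9.3149 km/s

9.3149 km/s


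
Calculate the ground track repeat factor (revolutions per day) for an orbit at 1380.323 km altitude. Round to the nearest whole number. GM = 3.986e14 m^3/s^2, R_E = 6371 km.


r = 7.751323e+06 m
T = 2*pi*sqrt(r^3/mu) = 6791.6449 s = 113.1941 min
revs/day = 1440 / 113.1941 = 12.7215
Rounded: 13 revolutions per day

13 revolutions per day


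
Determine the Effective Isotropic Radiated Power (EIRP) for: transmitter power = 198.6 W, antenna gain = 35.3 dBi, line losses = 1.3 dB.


Pt = 198.6 W = 22.9798 dBW
EIRP = Pt_dBW + Gt - losses = 22.9798 + 35.3 - 1.3 = 56.9798 dBW

56.9798 dBW


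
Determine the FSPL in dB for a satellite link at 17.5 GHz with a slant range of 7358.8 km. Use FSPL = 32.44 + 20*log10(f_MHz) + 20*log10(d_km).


f = 17.5 GHz = 17500.0000 MHz
d = 7358.8 km
FSPL = 32.44 + 20*log10(17500.0000) + 20*log10(7358.8)
FSPL = 32.44 + 84.8608 + 77.3361
FSPL = 194.6369 dB

194.6369 dB


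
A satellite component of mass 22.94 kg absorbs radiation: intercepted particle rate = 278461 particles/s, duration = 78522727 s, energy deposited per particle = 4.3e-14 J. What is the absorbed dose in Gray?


Total energy deposited = rate * time * E_per
  = 278461 * 78522727 * 4.3e-14 = 0.9402172 J
Dose = E_total / mass = 0.9402172 / 22.94
Dose = 0.04098593 Gy

0.0410 Gy


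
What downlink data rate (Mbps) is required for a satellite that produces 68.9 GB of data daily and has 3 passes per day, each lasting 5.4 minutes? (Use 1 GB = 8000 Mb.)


total contact time = 3 * 5.4 * 60 = 972.0000 s
data = 68.9 GB = 551200.0000 Mb
rate = 551200.0000 / 972.0000 = 567.0782 Mbps

567.0782 Mbps


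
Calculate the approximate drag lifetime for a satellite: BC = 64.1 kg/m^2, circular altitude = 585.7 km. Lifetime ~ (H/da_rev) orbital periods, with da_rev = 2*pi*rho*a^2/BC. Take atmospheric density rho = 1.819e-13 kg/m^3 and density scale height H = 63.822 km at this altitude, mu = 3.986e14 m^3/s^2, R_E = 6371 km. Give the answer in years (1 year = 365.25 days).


a = R_E + alt = 6956.7000 km = 6.9567e+06 m
da_rev = 2*pi*rho*a^2/BC = 2*pi*1.819e-13*(6.9567e+06)^2/64.1 = 0.862901231 m per revolution
N = H/da_rev = 63822.0000 m / 0.862901231 m = 73962.1149 revolutions
P = 2*pi*sqrt(a^3/mu) = 5774.5232 s
lifetime = N*P = 73962.1149 * 5774.5232 = 4.2709595e+08 s = 4943.2402 days
years = 4943.2402 / 365.25 = 13.5339 years

13.5339 years


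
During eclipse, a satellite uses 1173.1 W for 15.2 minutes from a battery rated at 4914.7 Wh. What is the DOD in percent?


E_used = P * t / 60 = 1173.1 * 15.2 / 60 = 297.1853 Wh
DOD = E_used / E_total * 100 = 297.1853 / 4914.7 * 100
DOD = 6.0469 %

6.0469 %


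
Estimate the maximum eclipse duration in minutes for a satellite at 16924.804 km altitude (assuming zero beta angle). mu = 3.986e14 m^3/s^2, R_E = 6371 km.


r = 23295.8040 km
T = 589.7616 min
Eclipse fraction = arcsin(R_E/r)/pi = arcsin(6371.0000/23295.8040)/pi
= arcsin(0.2734827)/pi = 0.08817564
Eclipse duration = 0.08817564 * 589.7616 = 52.0026 min

52.0026 minutes


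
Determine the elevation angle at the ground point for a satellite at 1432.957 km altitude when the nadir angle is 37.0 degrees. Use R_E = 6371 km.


r = R_E + alt = 7803.9570 km
Law of sines in the satellite / Earth-center / ground-point triangle:
  sin(nadir)/R_E = sin(90 + el)/r  =>  cos(el) = (r/R_E)*sin(nadir)
cos(el) = (7803.9570 / 6371.0000) * sin(37.0 deg) = 0.7371745
el = arccos(0.7371745) = 42.5087 deg
(Earth-central angle = 90 - nadir - el = 10.4913 deg)

42.5087 degrees


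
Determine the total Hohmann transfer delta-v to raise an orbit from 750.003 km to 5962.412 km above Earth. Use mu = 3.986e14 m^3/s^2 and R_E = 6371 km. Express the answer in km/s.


r1 = 7121.0030 km = 7.121003e+06 m
r2 = 12333.4120 km = 1.2333412e+07 m
dv1 = sqrt(mu/r1)*(sqrt(2*r2/(r1+r2)) - 1) = 942.8666 m/s
dv2 = sqrt(mu/r2)*(1 - sqrt(2*r1/(r1+r2))) = 820.8434 m/s
total dv = |dv1| + |dv2| = 942.8666 + 820.8434 = 1763.7101 m/s = 1.7637 km/s

1.7637 km/s


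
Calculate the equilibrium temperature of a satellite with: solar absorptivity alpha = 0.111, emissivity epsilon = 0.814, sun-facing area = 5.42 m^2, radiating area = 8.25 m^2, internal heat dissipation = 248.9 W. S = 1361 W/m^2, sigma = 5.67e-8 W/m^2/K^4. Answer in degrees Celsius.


Numerator = alpha*S*A_sun + Q_int = 0.111*1361*5.42 + 248.9 = 1067.7048 W
Denominator = eps*sigma*A_rad = 0.814*5.67e-8*8.25 = 3.8076885e-07 W/K^4
T^4 = 2.8040761e+09 K^4
T = 230.1163 K = -43.0337 C

-43.0337 degrees Celsius


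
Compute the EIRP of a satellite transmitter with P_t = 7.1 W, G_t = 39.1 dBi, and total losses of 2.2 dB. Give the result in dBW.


Pt = 7.1 W = 8.5126 dBW
EIRP = Pt_dBW + Gt - losses = 8.5126 + 39.1 - 2.2 = 45.4126 dBW

45.4126 dBW


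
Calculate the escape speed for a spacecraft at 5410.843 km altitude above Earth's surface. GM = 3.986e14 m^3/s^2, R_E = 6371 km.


r = 6371.0 + 5410.843 = 11781.8430 km = 1.1781843e+07 m
v_esc = sqrt(2*mu/r) = sqrt(2*3.986e14 / 1.1781843e+07)
v_esc = 8225.7789 m/s = 8.2258 km/s

8.2258 km/s


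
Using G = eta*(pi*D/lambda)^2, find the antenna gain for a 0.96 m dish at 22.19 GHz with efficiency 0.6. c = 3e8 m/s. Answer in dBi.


lambda = c/f = 3e8 / 2.219e+10 = 0.0135196 m
G = eta*(pi*D/lambda)^2 = 0.6*(pi*0.96/0.0135196)^2
G = 29858.3330 (linear)
G = 10*log10(29858.3330) = 44.7507 dBi

44.7507 dBi


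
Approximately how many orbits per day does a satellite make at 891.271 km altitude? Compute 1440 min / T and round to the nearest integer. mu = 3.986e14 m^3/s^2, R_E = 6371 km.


r = 7.262271e+06 m
T = 2*pi*sqrt(r^3/mu) = 6159.1375 s = 102.6523 min
revs/day = 1440 / 102.6523 = 14.0279
Rounded: 14 revolutions per day

14 revolutions per day


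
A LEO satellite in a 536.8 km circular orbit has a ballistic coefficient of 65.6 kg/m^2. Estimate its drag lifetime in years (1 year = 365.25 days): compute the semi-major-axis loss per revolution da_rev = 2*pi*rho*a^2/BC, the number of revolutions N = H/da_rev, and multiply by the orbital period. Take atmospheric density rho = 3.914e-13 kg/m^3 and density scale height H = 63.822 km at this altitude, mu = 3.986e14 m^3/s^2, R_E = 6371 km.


a = R_E + alt = 6907.8000 km = 6.9078e+06 m
da_rev = 2*pi*rho*a^2/BC = 2*pi*3.914e-13*(6.9078e+06)^2/65.6 = 1.788860 m per revolution
N = H/da_rev = 63822.0000 m / 1.788860 m = 35677.4700 revolutions
P = 2*pi*sqrt(a^3/mu) = 5713.7450 s
lifetime = N*P = 35677.4700 * 5713.7450 = 2.0385197e+08 s = 2359.3977 days
years = 2359.3977 / 365.25 = 6.4597 years

6.4597 years


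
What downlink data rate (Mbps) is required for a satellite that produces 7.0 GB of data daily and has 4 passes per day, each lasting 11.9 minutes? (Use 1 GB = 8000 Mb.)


total contact time = 4 * 11.9 * 60 = 2856.0000 s
data = 7.0 GB = 56000.0000 Mb
rate = 56000.0000 / 2856.0000 = 19.6078 Mbps

19.6078 Mbps


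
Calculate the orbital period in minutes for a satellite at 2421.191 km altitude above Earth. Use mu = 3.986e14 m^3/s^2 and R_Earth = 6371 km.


r = 8792.1910 km = 8.792191e+06 m
T = 2*pi*sqrt(r^3/mu) = 2*pi*sqrt(6.7965942e+20 / 3.986e14)
T = 8204.5902 s = 136.7432 min

136.7432 minutes


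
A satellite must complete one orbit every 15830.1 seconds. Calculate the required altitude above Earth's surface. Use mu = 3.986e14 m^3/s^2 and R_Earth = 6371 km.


T = 15830.1 s
r = (mu*T^2/(4*pi^2))^(1/3) = (3.986e14 * 15830.1^2 / (4*pi^2))^(1/3)
r = 1.3626415e+07 m = 13626.4154 km
alt = r - R_E = 13626.4154 - 6371 = 7255.4154 km

7255.4154 km


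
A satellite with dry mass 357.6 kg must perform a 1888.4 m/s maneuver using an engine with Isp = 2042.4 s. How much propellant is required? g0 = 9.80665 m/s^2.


ve = Isp * g0 = 2042.4 * 9.80665 = 20029.101960 m/s
mass ratio = exp(dv/ve) = exp(1888.4/20029.101960) = 1.09887047
m_prop = m_dry * (mr - 1) = 357.6 * (1.09887047 - 1)
m_prop = 35.3561 kg

35.3561 kg


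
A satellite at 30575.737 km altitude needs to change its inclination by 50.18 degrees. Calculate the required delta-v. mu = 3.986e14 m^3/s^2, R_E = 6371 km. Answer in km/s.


r = 36946.7370 km = 3.6946737e+07 m
V = sqrt(mu/r) = 3284.5857 m/s
di = 50.18 deg = 0.8758062 rad
dV = 2*V*sin(di/2) = 2*3284.5857*sin(0.4379031)
dV = 2785.6004 m/s = 2.7856 km/s

2.7856 km/s


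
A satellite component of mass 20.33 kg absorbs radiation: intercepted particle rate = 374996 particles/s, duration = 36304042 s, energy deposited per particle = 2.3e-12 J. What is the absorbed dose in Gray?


Total energy deposited = rate * time * E_per
  = 374996 * 36304042 * 2.3e-12 = 31.3119 J
Dose = E_total / mass = 31.3119 / 20.33
Dose = 1.5402 Gy

1.5402 Gy


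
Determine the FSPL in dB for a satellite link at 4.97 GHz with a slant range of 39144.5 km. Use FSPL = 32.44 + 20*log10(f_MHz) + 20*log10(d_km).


f = 4.97 GHz = 4970.0000 MHz
d = 39144.5 km
FSPL = 32.44 + 20*log10(4970.0000) + 20*log10(39144.5)
FSPL = 32.44 + 73.9271 + 91.8534
FSPL = 198.2205 dB

198.2205 dB


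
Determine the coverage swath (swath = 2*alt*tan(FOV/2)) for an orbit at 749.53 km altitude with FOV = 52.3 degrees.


FOV = 52.3 deg = 0.9128072 rad
swath = 2 * alt * tan(FOV/2) = 2 * 749.53 * tan(0.4564036)
swath = 2 * 749.53 * 0.4909775
swath = 736.0047 km

736.0047 km


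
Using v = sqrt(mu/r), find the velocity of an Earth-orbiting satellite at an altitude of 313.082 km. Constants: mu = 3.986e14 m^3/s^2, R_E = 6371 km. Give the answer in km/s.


r = R_E + alt = 6371.0 + 313.082 = 6684.0820 km = 6.684082e+06 m
v = sqrt(mu/r) = sqrt(3.986e14 / 6.684082e+06) = 7722.3194 m/s = 7.7223 km/s

7.7223 km/s


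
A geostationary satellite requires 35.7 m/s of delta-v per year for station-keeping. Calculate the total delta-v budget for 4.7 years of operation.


dV = rate * years = 35.7 * 4.7
dV = 167.7900 m/s

167.7900 m/s


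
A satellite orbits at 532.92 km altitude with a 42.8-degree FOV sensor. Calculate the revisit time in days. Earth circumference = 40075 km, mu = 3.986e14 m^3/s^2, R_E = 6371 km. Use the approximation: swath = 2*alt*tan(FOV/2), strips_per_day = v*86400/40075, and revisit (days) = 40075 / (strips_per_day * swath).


swath = 2*532.92*tan(0.3735005) = 417.6981 km
v = sqrt(mu/r) = 7598.3759 m/s = 7.5984 km/s
strips/day = v*86400/40075 = 7.5984*86400/40075 = 16.3818
coverage/day = strips * swath = 16.3818 * 417.6981 = 6842.6372 km
revisit = 40075 / 6842.6372 = 5.8567 days

5.8567 days


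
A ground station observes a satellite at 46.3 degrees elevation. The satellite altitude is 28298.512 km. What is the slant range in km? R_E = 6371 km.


h = 28298.512 km, el = 46.3 deg
d = -R_E*sin(el) + sqrt((R_E*sin(el))^2 + 2*R_E*h + h^2)
d = -6371.0000*sin(0.8080874) + sqrt((6371.0000*0.7229671)^2 + 2*6371.0000*28298.512 + 28298.512^2)
d = 29782.9408 km

29782.9408 km


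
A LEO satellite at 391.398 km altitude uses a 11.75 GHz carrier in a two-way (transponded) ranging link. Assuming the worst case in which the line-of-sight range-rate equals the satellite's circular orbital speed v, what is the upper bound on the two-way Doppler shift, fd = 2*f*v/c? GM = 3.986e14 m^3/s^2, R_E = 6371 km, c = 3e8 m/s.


r = 6.762398e+06 m
v = sqrt(mu/r) = 7677.4727 m/s (worst-case radial velocity)
f = 11.75 GHz = 1.175e+10 Hz
fd = 2*f*v/c = 2*1.175e+10*7677.4727/3.0e+08
fd = 601402.0318 Hz

601402.0318 Hz


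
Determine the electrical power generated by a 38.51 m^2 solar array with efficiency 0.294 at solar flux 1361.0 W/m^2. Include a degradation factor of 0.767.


P = area * eta * S * degradation
P = 38.51 * 0.294 * 1361.0 * 0.767
P = 11818.8260 W

11818.8260 W


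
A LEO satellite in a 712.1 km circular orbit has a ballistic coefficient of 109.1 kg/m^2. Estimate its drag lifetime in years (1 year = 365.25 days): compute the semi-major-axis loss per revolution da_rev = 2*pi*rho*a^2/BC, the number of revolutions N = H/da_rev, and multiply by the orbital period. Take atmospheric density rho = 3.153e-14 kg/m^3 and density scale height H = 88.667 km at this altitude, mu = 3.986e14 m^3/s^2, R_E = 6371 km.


a = R_E + alt = 7083.1000 km = 7.0831e+06 m
da_rev = 2*pi*rho*a^2/BC = 2*pi*3.153e-14*(7.0831e+06)^2/109.1 = 0.0911015645 m per revolution
N = H/da_rev = 88667.0000 m / 0.0911015645 m = 973276.3705 revolutions
P = 2*pi*sqrt(a^3/mu) = 5932.6166 s
lifetime = N*P = 973276.3705 * 5932.6166 = 5.7740755e+09 s = 66829.5779 days
years = 66829.5779 / 365.25 = 182.9694 years

182.9694 years


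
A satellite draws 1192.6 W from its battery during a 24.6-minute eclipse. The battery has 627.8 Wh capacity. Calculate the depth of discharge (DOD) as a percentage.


E_used = P * t / 60 = 1192.6 * 24.6 / 60 = 488.9660 Wh
DOD = E_used / E_total * 100 = 488.9660 / 627.8 * 100
DOD = 77.8856 %

77.8856 %


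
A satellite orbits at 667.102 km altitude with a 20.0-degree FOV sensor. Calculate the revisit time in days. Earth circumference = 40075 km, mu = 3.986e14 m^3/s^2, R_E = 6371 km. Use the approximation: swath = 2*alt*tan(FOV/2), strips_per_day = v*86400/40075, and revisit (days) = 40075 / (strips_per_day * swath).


swath = 2*667.102*tan(0.1745329) = 235.2562 km
v = sqrt(mu/r) = 7525.5955 m/s = 7.5256 km/s
strips/day = v*86400/40075 = 7.5256*86400/40075 = 16.2249
coverage/day = strips * swath = 16.2249 * 235.2562 = 3816.9994 km
revisit = 40075 / 3816.9994 = 10.4991 days

10.4991 days


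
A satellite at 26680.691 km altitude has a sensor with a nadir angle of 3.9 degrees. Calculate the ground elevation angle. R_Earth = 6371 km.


r = R_E + alt = 33051.6910 km
Law of sines in the satellite / Earth-center / ground-point triangle:
  sin(nadir)/R_E = sin(90 + el)/r  =>  cos(el) = (r/R_E)*sin(nadir)
cos(el) = (33051.6910 / 6371.0000) * sin(3.9 deg) = 0.352852
el = arccos(0.352852) = 69.3381 deg
(Earth-central angle = 90 - nadir - el = 16.7619 deg)

69.3381 degrees


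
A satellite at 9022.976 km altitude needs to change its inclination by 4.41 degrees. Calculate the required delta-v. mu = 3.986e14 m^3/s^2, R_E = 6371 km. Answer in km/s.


r = 15393.9760 km = 1.5393976e+07 m
V = sqrt(mu/r) = 5088.5406 m/s
di = 4.41 deg = 0.07696902 rad
dV = 2*V*sin(di/2) = 2*5088.5406*sin(0.03848451)
dV = 391.5633 m/s = 0.3915633 km/s

0.3916 km/s


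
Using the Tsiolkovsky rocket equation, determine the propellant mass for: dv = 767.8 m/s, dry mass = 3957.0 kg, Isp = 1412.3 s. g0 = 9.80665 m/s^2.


ve = Isp * g0 = 1412.3 * 9.80665 = 13849.931795 m/s
mass ratio = exp(dv/ve) = exp(767.8/13849.931795) = 1.05700253
m_prop = m_dry * (mr - 1) = 3957.0 * (1.05700253 - 1)
m_prop = 225.5590 kg

225.5590 kg


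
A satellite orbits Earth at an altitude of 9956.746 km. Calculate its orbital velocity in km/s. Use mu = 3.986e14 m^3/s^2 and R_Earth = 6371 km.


r = R_E + alt = 6371.0 + 9956.746 = 16327.7460 km = 1.6327746e+07 m
v = sqrt(mu/r) = sqrt(3.986e14 / 1.6327746e+07) = 4940.8939 m/s = 4.9409 km/s

4.9409 km/s


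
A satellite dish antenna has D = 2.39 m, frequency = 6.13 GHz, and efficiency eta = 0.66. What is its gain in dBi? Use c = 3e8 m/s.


lambda = c/f = 3e8 / 6.13e+09 = 0.04893964 m
G = eta*(pi*D/lambda)^2 = 0.66*(pi*2.39/0.04893964)^2
G = 15535.2384 (linear)
G = 10*log10(15535.2384) = 41.9132 dBi

41.9132 dBi


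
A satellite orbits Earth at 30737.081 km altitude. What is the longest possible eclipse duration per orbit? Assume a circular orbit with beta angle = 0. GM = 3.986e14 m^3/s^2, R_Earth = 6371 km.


r = 37108.0810 km
T = 1185.6670 min
Eclipse fraction = arcsin(R_E/r)/pi = arcsin(6371.0000/37108.0810)/pi
= arcsin(0.1716877)/pi = 0.05492199
Eclipse duration = 0.05492199 * 1185.6670 = 65.1192 min

65.1192 minutes


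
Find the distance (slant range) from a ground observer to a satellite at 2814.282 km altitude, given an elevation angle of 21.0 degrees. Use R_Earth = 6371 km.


h = 2814.282 km, el = 21.0 deg
d = -R_E*sin(el) + sqrt((R_E*sin(el))^2 + 2*R_E*h + h^2)
d = -6371.0000*sin(0.3665191) + sqrt((6371.0000*0.3583679)^2 + 2*6371.0000*2814.282 + 2814.282^2)
d = 4716.3088 km

4716.3088 km


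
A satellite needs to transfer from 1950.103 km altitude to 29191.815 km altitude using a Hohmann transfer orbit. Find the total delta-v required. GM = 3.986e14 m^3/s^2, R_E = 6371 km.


r1 = 8321.1030 km = 8.321103e+06 m
r2 = 35562.8150 km = 3.5562815e+07 m
dv1 = sqrt(mu/r1)*(sqrt(2*r2/(r1+r2)) - 1) = 1890.1221 m/s
dv2 = sqrt(mu/r2)*(1 - sqrt(2*r1/(r1+r2))) = 1286.1955 m/s
total dv = |dv1| + |dv2| = 1890.1221 + 1286.1955 = 3176.3177 m/s = 3.1763 km/s

3.1763 km/s


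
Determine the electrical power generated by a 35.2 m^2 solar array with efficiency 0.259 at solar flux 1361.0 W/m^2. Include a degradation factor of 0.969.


P = area * eta * S * degradation
P = 35.2 * 0.259 * 1361.0 * 0.969
P = 12023.3179 W

12023.3179 W


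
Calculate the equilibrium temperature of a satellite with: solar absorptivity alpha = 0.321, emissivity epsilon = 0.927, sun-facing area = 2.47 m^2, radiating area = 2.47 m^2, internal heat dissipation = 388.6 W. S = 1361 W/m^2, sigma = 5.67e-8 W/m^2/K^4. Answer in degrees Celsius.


Numerator = alpha*S*A_sun + Q_int = 0.321*1361*2.47 + 388.6 = 1467.6961 W
Denominator = eps*sigma*A_rad = 0.927*5.67e-8*2.47 = 1.2982542e-07 W/K^4
T^4 = 1.1305151e+10 K^4
T = 326.0762 K = 52.9262 C

52.9262 degrees Celsius


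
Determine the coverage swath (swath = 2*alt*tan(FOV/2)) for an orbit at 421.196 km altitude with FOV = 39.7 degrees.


FOV = 39.7 deg = 0.6928957 rad
swath = 2 * alt * tan(FOV/2) = 2 * 421.196 * tan(0.3464479)
swath = 2 * 421.196 * 0.3610082
swath = 304.1105 km

304.1105 km


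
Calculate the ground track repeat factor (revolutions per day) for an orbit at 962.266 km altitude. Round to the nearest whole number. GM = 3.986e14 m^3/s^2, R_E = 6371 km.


r = 7.333266e+06 m
T = 2*pi*sqrt(r^3/mu) = 6249.6742 s = 104.1612 min
revs/day = 1440 / 104.1612 = 13.8247
Rounded: 14 revolutions per day

14 revolutions per day


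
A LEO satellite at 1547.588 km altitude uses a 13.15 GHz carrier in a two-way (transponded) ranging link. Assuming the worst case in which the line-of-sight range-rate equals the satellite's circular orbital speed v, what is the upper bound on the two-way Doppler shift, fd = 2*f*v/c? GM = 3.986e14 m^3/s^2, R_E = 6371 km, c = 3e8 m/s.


r = 7.918588e+06 m
v = sqrt(mu/r) = 7094.8754 m/s (worst-case radial velocity)
f = 13.15 GHz = 1.315e+10 Hz
fd = 2*f*v/c = 2*1.315e+10*7094.8754/3.0e+08
fd = 621984.0777 Hz

621984.0777 Hz


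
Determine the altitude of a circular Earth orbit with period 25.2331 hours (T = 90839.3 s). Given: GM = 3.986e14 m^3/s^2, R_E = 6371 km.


T = 90839.3 s
r = (mu*T^2/(4*pi^2))^(1/3) = (3.986e14 * 90839.3^2 / (4*pi^2))^(1/3)
r = 4.3675884e+07 m = 43675.8841 km
alt = r - R_E = 43675.8841 - 6371 = 37304.8841 km

37304.8841 km


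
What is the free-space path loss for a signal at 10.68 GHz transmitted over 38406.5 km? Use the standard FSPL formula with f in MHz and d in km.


f = 10.68 GHz = 10680.0000 MHz
d = 38406.5 km
FSPL = 32.44 + 20*log10(10680.0000) + 20*log10(38406.5)
FSPL = 32.44 + 80.5714 + 91.6881
FSPL = 204.6995 dB

204.6995 dB


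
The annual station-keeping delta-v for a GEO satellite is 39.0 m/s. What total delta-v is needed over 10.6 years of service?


dV = rate * years = 39.0 * 10.6
dV = 413.4000 m/s

413.4000 m/s


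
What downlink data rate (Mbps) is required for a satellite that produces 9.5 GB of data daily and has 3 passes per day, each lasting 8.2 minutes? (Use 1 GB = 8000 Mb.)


total contact time = 3 * 8.2 * 60 = 1476.0000 s
data = 9.5 GB = 76000.0000 Mb
rate = 76000.0000 / 1476.0000 = 51.4905 Mbps

51.4905 Mbps


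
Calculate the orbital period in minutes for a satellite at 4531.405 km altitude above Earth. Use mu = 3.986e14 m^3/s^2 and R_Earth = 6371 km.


r = 10902.4050 km = 1.0902405e+07 m
T = 2*pi*sqrt(r^3/mu) = 2*pi*sqrt(1.2958864e+21 / 3.986e14)
T = 11329.0812 s = 188.8180 min

188.8180 minutes


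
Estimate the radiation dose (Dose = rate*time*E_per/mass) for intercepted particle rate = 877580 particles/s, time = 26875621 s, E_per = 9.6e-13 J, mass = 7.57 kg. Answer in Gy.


Total energy deposited = rate * time * E_per
  = 877580 * 26875621 * 9.6e-13 = 22.6421 J
Dose = E_total / mass = 22.6421 / 7.57
Dose = 2.9910 Gy

2.9910 Gy


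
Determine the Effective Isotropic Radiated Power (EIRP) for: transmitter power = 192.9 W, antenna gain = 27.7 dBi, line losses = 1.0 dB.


Pt = 192.9 W = 22.8533 dBW
EIRP = Pt_dBW + Gt - losses = 22.8533 + 27.7 - 1.0 = 49.5533 dBW

49.5533 dBW


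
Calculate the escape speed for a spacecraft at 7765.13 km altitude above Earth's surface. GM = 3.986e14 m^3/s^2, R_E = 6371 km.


r = 6371.0 + 7765.13 = 14136.1300 km = 1.413613e+07 m
v_esc = sqrt(2*mu/r) = sqrt(2*3.986e14 / 1.413613e+07)
v_esc = 7509.6272 m/s = 7.5096 km/s

7.5096 km/s


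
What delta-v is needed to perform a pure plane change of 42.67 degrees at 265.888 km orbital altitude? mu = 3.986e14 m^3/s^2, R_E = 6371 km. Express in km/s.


r = 6636.8880 km = 6.636888e+06 m
V = sqrt(mu/r) = 7749.7270 m/s
di = 42.67 deg = 0.744732 rad
dV = 2*V*sin(di/2) = 2*7749.7270*sin(0.372366)
dV = 5639.0160 m/s = 5.6390 km/s

5.6390 km/s


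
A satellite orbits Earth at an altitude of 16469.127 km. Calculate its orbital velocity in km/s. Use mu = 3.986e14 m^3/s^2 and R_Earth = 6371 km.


r = R_E + alt = 6371.0 + 16469.127 = 22840.1270 km = 2.2840127e+07 m
v = sqrt(mu/r) = sqrt(3.986e14 / 2.2840127e+07) = 4177.5282 m/s = 4.1775 km/s

4.1775 km/s


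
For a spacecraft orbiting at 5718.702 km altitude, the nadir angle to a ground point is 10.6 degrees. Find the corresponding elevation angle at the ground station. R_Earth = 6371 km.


r = R_E + alt = 12089.7020 km
Law of sines in the satellite / Earth-center / ground-point triangle:
  sin(nadir)/R_E = sin(90 + el)/r  =>  cos(el) = (r/R_E)*sin(nadir)
cos(el) = (12089.7020 / 6371.0000) * sin(10.6 deg) = 0.3490688
el = arccos(0.3490688) = 69.5696 deg
(Earth-central angle = 90 - nadir - el = 9.8304 deg)

69.5696 degrees


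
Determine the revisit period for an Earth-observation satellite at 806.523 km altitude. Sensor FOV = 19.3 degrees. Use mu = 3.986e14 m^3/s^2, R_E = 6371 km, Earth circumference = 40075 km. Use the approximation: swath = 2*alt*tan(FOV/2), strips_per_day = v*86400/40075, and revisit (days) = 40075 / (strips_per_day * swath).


swath = 2*806.523*tan(0.1684243) = 274.2744 km
v = sqrt(mu/r) = 7452.1459 m/s = 7.4521 km/s
strips/day = v*86400/40075 = 7.4521*86400/40075 = 16.0665
coverage/day = strips * swath = 16.0665 * 274.2744 = 4406.6332 km
revisit = 40075 / 4406.6332 = 9.0942 days

9.0942 days


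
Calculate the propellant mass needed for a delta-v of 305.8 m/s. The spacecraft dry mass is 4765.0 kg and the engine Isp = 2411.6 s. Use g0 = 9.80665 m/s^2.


ve = Isp * g0 = 2411.6 * 9.80665 = 23649.717140 m/s
mass ratio = exp(dv/ve) = exp(305.8/23649.717140) = 1.01301435
m_prop = m_dry * (mr - 1) = 4765.0 * (1.01301435 - 1)
m_prop = 62.0134 kg

62.0134 kg


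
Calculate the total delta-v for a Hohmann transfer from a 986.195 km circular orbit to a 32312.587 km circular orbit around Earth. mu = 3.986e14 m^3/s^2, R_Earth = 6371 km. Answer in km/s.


r1 = 7357.1950 km = 7.357195e+06 m
r2 = 38683.5870 km = 3.8683587e+07 m
dv1 = sqrt(mu/r1)*(sqrt(2*r2/(r1+r2)) - 1) = 2180.9752 m/s
dv2 = sqrt(mu/r2)*(1 - sqrt(2*r1/(r1+r2))) = 1395.3009 m/s
total dv = |dv1| + |dv2| = 2180.9752 + 1395.3009 = 3576.2761 m/s = 3.5763 km/s

3.5763 km/s


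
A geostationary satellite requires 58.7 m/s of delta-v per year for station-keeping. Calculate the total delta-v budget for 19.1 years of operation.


dV = rate * years = 58.7 * 19.1
dV = 1121.1700 m/s

1121.1700 m/s


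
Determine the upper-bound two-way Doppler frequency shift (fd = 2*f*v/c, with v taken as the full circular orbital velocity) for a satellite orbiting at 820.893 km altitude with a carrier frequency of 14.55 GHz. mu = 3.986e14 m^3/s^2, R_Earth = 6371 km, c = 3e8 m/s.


r = 7.191893e+06 m
v = sqrt(mu/r) = 7444.6972 m/s (worst-case radial velocity)
f = 14.55 GHz = 1.455e+10 Hz
fd = 2*f*v/c = 2*1.455e+10*7444.6972/3.0e+08
fd = 722135.6287 Hz

722135.6287 Hz
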